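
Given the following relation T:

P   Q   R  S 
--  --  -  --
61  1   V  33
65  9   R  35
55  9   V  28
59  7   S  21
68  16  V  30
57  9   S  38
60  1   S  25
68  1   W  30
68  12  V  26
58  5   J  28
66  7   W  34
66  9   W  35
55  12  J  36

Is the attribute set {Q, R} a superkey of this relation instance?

All 13 rows have distinct {Q, R} values, so {Q, R} → (all attributes) holds and {Q, R} is a superkey.

Yes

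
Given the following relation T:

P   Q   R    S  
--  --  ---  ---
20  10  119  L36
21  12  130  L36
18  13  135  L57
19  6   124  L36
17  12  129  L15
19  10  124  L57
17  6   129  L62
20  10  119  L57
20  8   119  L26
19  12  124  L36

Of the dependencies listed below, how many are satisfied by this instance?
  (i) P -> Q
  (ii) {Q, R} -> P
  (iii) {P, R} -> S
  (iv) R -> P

(i) P -> Q: P=20: 3 rows → Q takes values {10, 8} — violation; P=19: 3 rows → Q takes values {6, 10, 12} — violation; P=17: 2 rows → Q takes values {12, 6} — violation — fails.
(ii) {Q, R} -> P: every LHS value maps to a single RHS value — holds.
(iii) {P, R} -> S: (P=20, R=119): 3 rows → S takes values {L36, L57, L26} — violation; (P=19, R=124): 3 rows → S takes values {L36, L57} — violation; (P=17, R=129): 2 rows → S takes values {L15, L62} — violation — fails.
(iv) R -> P: every LHS value maps to a single RHS value — holds.
2 of the 4 dependencies hold.

2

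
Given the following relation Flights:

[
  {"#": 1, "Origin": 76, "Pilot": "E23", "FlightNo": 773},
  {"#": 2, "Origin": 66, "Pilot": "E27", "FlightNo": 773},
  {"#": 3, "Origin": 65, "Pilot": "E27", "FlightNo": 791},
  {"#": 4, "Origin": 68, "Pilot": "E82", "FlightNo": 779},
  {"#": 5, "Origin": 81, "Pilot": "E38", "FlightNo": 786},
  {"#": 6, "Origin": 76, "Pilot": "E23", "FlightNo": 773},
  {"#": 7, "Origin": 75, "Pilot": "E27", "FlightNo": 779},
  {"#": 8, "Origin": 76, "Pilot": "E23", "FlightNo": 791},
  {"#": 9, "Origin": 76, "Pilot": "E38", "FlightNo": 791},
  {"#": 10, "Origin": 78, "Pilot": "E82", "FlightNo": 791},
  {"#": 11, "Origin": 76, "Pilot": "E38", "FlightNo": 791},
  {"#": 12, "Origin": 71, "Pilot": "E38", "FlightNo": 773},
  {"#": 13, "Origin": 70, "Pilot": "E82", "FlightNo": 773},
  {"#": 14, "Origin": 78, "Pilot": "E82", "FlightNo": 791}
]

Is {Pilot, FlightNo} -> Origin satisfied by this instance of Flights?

Yes

(Pilot=E23, FlightNo=773): rows 1, 6 → Origin = 76, 76 ✓
(Pilot=E27, FlightNo=773): row 2 → Origin = 66 ✓
(Pilot=E27, FlightNo=791): row 3 → Origin = 65 ✓
(Pilot=E82, FlightNo=779): row 4 → Origin = 68 ✓
(Pilot=E38, FlightNo=786): row 5 → Origin = 81 ✓
(Pilot=E27, FlightNo=779): row 7 → Origin = 75 ✓
(Pilot=E23, FlightNo=791): row 8 → Origin = 76 ✓
(Pilot=E38, FlightNo=791): rows 9, 11 → Origin = 76, 76 ✓
(Pilot=E82, FlightNo=791): rows 10, 14 → Origin = 78, 78 ✓
(Pilot=E38, FlightNo=773): row 12 → Origin = 71 ✓
(Pilot=E82, FlightNo=773): row 13 → Origin = 70 ✓
Every {Pilot, FlightNo} value is associated with a single Origin value, so {Pilot, FlightNo} -> Origin holds.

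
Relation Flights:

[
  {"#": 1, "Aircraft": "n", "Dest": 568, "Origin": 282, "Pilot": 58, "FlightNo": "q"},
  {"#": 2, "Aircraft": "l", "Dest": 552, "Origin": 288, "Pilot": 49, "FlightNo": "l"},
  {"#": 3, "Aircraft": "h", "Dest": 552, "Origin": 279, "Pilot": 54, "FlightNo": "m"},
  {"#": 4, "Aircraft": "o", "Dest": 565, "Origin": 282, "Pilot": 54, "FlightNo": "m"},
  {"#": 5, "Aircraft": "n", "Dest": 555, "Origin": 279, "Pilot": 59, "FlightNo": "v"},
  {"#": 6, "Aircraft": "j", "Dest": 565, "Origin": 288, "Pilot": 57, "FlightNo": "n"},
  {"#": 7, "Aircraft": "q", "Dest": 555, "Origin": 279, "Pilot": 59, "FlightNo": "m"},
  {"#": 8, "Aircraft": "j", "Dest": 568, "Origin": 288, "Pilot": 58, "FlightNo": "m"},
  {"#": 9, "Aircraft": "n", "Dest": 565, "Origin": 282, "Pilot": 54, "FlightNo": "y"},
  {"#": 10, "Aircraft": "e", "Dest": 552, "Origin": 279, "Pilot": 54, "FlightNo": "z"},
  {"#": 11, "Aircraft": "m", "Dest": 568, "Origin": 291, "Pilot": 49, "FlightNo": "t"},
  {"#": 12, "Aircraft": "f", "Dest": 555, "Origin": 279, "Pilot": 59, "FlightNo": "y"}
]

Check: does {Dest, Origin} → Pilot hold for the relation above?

Yes

(Dest=568, Origin=282): row 1 → Pilot = 58 ✓
(Dest=552, Origin=288): row 2 → Pilot = 49 ✓
(Dest=552, Origin=279): rows 3, 10 → Pilot = 54, 54 ✓
(Dest=565, Origin=282): rows 4, 9 → Pilot = 54, 54 ✓
(Dest=555, Origin=279): rows 5, 7, 12 → Pilot = 59, 59, 59 ✓
(Dest=565, Origin=288): row 6 → Pilot = 57 ✓
(Dest=568, Origin=288): row 8 → Pilot = 58 ✓
(Dest=568, Origin=291): row 11 → Pilot = 49 ✓
Every {Dest, Origin} value is associated with a single Pilot value, so {Dest, Origin} → Pilot holds.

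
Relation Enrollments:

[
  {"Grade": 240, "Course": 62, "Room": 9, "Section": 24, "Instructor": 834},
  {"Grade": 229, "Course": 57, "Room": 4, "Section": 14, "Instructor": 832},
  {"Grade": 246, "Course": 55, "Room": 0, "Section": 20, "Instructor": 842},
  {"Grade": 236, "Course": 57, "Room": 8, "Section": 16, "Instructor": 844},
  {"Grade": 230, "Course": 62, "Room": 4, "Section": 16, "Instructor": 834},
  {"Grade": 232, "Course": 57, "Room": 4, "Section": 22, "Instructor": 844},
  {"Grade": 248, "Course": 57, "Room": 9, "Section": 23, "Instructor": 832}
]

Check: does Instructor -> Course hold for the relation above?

Yes

Instructor=834: 2 rows → Course = 62, 62 ✓
Instructor=832: 2 rows → Course = 57, 57 ✓
Instructor=842: 1 row → Course = 55 ✓
Instructor=844: 2 rows → Course = 57, 57 ✓
Every Instructor value is associated with a single Course value, so Instructor -> Course holds.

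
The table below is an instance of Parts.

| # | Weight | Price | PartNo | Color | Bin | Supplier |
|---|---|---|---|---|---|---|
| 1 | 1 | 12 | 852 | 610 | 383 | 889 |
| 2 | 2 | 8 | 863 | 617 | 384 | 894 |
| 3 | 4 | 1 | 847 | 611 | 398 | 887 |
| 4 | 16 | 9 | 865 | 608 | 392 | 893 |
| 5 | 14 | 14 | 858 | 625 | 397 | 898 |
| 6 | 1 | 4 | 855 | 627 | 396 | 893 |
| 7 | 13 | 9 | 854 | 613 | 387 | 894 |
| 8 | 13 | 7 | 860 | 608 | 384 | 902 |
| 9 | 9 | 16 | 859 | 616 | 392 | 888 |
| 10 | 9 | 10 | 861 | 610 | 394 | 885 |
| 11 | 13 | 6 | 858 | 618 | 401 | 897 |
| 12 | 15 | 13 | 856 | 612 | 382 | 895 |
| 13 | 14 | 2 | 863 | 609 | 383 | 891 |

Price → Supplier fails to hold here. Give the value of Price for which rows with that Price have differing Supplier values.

Price=12: row 1 → Supplier = 889 ✓
Price=8: row 2 → Supplier = 894 ✓
Price=1: row 3 → Supplier = 887 ✓
Price=9: rows 4, 7 → Supplier takes values {893, 894} — violation
Price=14: row 5 → Supplier = 898 ✓
Price=4: row 6 → Supplier = 893 ✓
Price=7: row 8 → Supplier = 902 ✓
Price=16: row 9 → Supplier = 888 ✓
Price=10: row 10 → Supplier = 885 ✓
Price=6: row 11 → Supplier = 897 ✓
Price=13: row 12 → Supplier = 895 ✓
Price=2: row 13 → Supplier = 891 ✓
The only Price value with inconsistent Supplier is Price=9.

9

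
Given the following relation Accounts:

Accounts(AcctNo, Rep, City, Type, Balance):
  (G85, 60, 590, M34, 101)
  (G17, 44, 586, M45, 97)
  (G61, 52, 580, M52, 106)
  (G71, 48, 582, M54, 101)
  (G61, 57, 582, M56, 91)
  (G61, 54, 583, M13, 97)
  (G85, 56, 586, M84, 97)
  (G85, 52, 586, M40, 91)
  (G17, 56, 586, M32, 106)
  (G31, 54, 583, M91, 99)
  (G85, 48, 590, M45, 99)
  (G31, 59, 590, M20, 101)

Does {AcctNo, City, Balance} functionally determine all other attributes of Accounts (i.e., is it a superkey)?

Yes

All 12 rows have distinct {AcctNo, City, Balance} values, so {AcctNo, City, Balance} → (all attributes) holds and {AcctNo, City, Balance} is a superkey.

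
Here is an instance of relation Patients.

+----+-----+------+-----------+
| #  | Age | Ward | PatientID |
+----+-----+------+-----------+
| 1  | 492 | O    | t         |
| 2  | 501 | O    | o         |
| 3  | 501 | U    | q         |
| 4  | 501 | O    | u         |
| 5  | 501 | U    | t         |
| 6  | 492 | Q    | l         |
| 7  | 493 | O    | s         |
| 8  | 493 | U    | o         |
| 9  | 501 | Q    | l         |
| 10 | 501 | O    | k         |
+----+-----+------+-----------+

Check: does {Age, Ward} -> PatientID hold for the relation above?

(Age=492, Ward=O): row 1 → PatientID = t ✓
(Age=501, Ward=O): rows 2, 4, 10 → PatientID takes values {o, u, k} — violation
(Age=501, Ward=U): rows 3, 5 → PatientID takes values {q, t} — violation
(Age=492, Ward=Q): row 6 → PatientID = l ✓
(Age=493, Ward=O): row 7 → PatientID = s ✓
(Age=493, Ward=U): row 8 → PatientID = o ✓
(Age=501, Ward=Q): row 9 → PatientID = l ✓
Two rows agree on {Age, Ward} but differ on PatientID, so {Age, Ward} -> PatientID does not hold.

No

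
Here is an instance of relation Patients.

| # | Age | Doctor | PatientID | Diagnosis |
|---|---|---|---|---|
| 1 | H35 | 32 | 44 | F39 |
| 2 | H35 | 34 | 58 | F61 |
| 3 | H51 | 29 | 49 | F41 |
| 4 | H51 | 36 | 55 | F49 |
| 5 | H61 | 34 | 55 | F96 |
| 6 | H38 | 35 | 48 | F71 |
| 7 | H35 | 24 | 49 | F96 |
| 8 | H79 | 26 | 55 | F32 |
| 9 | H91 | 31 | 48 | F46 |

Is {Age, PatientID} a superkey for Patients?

Yes

All 9 rows have distinct {Age, PatientID} values, so {Age, PatientID} → (all attributes) holds and {Age, PatientID} is a superkey.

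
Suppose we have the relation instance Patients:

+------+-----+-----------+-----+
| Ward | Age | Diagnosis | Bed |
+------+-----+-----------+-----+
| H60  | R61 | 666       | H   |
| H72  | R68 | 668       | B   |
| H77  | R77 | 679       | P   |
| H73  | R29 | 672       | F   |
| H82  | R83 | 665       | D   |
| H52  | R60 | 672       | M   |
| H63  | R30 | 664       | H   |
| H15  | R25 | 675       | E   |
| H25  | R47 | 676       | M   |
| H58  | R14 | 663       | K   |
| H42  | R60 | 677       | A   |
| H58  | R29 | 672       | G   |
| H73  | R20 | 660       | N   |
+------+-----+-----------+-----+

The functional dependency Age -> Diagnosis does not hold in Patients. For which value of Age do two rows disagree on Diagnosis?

R60

Age=R61: 1 row → Diagnosis = 666 ✓
Age=R68: 1 row → Diagnosis = 668 ✓
Age=R77: 1 row → Diagnosis = 679 ✓
Age=R29: 2 rows → Diagnosis = 672, 672 ✓
Age=R83: 1 row → Diagnosis = 665 ✓
Age=R60: 2 rows → Diagnosis takes values {672, 677} — violation
Age=R30: 1 row → Diagnosis = 664 ✓
Age=R25: 1 row → Diagnosis = 675 ✓
Age=R47: 1 row → Diagnosis = 676 ✓
Age=R14: 1 row → Diagnosis = 663 ✓
Age=R20: 1 row → Diagnosis = 660 ✓
The only Age value with inconsistent Diagnosis is Age=R60.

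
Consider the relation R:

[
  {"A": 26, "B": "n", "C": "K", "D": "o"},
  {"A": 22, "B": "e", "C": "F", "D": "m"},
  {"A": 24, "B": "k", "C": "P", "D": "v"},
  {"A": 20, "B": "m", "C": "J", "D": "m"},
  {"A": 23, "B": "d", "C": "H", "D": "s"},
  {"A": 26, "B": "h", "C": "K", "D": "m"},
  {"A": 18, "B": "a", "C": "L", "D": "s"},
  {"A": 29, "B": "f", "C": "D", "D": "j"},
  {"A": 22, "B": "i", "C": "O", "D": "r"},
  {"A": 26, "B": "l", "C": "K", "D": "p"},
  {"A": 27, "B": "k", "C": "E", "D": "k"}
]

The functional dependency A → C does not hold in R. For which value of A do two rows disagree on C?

A=26: 3 rows → C = K, K, K ✓
A=22: 2 rows → C takes values {F, O} — violation
A=24: 1 row → C = P ✓
A=20: 1 row → C = J ✓
A=23: 1 row → C = H ✓
A=18: 1 row → C = L ✓
A=29: 1 row → C = D ✓
A=27: 1 row → C = E ✓
The only A value with inconsistent C is A=22.

22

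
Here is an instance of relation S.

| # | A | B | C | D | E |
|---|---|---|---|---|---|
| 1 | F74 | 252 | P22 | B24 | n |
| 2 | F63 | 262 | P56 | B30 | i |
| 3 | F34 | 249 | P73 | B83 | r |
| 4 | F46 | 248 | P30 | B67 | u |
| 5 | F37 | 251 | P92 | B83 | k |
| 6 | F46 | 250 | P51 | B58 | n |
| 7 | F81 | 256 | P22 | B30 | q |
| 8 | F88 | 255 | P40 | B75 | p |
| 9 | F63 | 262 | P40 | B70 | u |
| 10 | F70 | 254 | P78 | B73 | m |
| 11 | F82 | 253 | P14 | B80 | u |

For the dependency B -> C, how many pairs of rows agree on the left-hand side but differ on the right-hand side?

1

B=262: violating pairs (2,9) — 1 pair.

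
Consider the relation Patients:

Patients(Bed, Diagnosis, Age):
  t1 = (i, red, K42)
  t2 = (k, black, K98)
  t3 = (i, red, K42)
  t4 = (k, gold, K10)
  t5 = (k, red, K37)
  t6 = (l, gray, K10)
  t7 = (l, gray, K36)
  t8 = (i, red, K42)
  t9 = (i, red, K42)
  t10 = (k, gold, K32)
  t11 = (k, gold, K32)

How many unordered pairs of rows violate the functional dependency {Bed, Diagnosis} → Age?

(Bed=i, Diagnosis=red): all 4 rows agree on Age — 0 pairs.
(Bed=k, Diagnosis=gold): violating pairs (4,10), (4,11) — 2 pairs.
(Bed=l, Diagnosis=gray): violating pairs (6,7) — 1 pair.

3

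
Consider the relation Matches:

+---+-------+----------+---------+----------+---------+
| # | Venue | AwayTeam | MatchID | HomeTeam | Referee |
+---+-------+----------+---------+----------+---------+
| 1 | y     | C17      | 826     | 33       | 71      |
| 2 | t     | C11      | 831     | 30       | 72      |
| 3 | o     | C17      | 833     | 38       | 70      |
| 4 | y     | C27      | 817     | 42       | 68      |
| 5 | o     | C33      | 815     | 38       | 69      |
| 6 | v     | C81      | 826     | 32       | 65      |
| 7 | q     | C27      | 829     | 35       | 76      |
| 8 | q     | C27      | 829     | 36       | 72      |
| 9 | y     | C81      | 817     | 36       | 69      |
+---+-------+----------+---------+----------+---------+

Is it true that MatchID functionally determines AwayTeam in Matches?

No

MatchID=826: rows 1, 6 → AwayTeam takes values {C17, C81} — violation
MatchID=831: row 2 → AwayTeam = C11 ✓
MatchID=833: row 3 → AwayTeam = C17 ✓
MatchID=817: rows 4, 9 → AwayTeam takes values {C27, C81} — violation
MatchID=815: row 5 → AwayTeam = C33 ✓
MatchID=829: rows 7, 8 → AwayTeam = C27, C27 ✓
Two rows agree on MatchID but differ on AwayTeam, so MatchID → AwayTeam does not hold.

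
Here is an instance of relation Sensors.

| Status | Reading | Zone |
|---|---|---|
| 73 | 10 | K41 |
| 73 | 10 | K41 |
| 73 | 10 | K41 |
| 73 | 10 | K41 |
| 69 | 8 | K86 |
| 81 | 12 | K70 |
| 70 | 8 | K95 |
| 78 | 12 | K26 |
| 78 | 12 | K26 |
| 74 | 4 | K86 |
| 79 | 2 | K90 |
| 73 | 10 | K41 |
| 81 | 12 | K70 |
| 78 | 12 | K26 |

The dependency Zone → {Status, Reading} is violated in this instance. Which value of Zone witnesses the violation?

K86

Zone=K41: 5 rows → {Status,Reading} = (73, 10), (73, 10), (73, 10), (73, 10), (73, 10) ✓
Zone=K86: 2 rows → {Status,Reading} takes values {(69, 8), (74, 4)} — violation
Zone=K70: 2 rows → {Status,Reading} = (81, 12), (81, 12) ✓
Zone=K95: 1 row → {Status,Reading} = (70, 8) ✓
Zone=K26: 3 rows → {Status,Reading} = (78, 12), (78, 12), (78, 12) ✓
Zone=K90: 1 row → {Status,Reading} = (79, 2) ✓
The only Zone value with inconsistent RHS is Zone=K86.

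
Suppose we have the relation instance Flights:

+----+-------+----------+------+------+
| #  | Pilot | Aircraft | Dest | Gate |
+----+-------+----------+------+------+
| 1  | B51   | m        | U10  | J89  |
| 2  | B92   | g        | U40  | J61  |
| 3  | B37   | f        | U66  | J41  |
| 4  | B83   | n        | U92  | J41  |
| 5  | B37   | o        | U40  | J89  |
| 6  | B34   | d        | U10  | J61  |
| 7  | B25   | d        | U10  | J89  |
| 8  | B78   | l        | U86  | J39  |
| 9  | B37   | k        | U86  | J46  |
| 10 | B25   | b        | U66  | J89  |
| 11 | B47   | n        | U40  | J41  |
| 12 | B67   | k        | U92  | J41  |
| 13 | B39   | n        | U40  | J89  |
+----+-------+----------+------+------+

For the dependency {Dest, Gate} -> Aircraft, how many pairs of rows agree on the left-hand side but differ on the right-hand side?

(Dest=U10, Gate=J89): violating pairs (1,7) — 1 pair.
(Dest=U92, Gate=J41): violating pairs (4,12) — 1 pair.
(Dest=U40, Gate=J89): violating pairs (5,13) — 1 pair.

3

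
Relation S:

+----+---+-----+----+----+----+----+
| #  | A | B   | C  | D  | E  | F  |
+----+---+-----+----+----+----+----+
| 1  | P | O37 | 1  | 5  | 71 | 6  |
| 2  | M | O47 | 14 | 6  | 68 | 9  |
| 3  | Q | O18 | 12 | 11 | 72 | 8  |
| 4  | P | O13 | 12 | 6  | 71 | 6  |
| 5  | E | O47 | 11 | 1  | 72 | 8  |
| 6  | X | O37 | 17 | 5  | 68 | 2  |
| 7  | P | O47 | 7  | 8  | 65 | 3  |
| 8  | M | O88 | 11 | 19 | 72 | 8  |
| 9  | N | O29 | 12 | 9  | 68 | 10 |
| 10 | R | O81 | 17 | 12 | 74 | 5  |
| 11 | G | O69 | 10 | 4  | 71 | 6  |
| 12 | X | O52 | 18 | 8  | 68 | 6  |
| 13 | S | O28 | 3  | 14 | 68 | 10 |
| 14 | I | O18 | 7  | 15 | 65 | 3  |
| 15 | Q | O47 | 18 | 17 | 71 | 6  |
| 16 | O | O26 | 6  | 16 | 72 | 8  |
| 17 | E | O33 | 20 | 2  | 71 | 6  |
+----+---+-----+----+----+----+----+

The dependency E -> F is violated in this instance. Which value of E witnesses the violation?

68

E=71: rows 1, 4, 11, 15, 17 → F = 6, 6, 6, 6, 6 ✓
E=68: rows 2, 6, 9, 12, 13 → F takes values {9, 2, 10, 6} — violation
E=72: rows 3, 5, 8, 16 → F = 8, 8, 8, 8 ✓
E=65: rows 7, 14 → F = 3, 3 ✓
E=74: row 10 → F = 5 ✓
The only E value with inconsistent F is E=68.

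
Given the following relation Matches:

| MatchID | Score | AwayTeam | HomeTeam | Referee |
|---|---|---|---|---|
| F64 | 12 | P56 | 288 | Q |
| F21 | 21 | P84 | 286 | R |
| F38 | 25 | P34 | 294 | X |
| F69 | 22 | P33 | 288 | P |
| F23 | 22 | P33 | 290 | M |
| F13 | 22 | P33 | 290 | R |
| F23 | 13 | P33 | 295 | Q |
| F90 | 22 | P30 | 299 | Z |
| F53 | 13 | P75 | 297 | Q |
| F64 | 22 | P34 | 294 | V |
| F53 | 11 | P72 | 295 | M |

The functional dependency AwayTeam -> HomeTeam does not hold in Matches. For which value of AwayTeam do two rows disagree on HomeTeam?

AwayTeam=P56: 1 row → HomeTeam = 288 ✓
AwayTeam=P84: 1 row → HomeTeam = 286 ✓
AwayTeam=P34: 2 rows → HomeTeam = 294, 294 ✓
AwayTeam=P33: 4 rows → HomeTeam takes values {288, 290, 295} — violation
AwayTeam=P30: 1 row → HomeTeam = 299 ✓
AwayTeam=P75: 1 row → HomeTeam = 297 ✓
AwayTeam=P72: 1 row → HomeTeam = 295 ✓
The only AwayTeam value with inconsistent HomeTeam is AwayTeam=P33.

P33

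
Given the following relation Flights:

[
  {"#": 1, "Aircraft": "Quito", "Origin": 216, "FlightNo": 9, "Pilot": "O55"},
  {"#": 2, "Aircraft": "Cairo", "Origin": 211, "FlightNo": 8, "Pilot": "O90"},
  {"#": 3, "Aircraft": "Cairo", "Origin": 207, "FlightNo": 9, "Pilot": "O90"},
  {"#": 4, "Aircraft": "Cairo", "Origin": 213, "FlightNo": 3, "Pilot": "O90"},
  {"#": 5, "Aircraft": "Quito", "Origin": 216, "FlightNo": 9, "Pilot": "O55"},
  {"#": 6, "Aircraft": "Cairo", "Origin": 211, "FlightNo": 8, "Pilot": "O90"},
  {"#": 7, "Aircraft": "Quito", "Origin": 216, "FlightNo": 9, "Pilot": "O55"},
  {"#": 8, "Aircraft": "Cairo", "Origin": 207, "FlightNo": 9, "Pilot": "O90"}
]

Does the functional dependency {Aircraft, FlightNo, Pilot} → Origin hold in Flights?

Yes

(Aircraft=Quito, FlightNo=9, Pilot=O55): rows 1, 5, 7 → Origin = 216, 216, 216 ✓
(Aircraft=Cairo, FlightNo=8, Pilot=O90): rows 2, 6 → Origin = 211, 211 ✓
(Aircraft=Cairo, FlightNo=9, Pilot=O90): rows 3, 8 → Origin = 207, 207 ✓
(Aircraft=Cairo, FlightNo=3, Pilot=O90): row 4 → Origin = 213 ✓
Every {Aircraft, FlightNo, Pilot} value is associated with a single Origin value, so {Aircraft, FlightNo, Pilot} → Origin holds.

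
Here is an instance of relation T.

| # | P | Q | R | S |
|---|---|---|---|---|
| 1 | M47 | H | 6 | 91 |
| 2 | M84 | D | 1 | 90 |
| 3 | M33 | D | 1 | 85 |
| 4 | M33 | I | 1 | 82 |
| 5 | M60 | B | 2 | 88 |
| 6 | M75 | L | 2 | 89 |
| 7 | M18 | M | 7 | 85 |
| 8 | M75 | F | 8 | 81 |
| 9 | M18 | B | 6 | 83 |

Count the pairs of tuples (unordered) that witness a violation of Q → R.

Q=D: all 2 rows agree on R — 0 pairs.
Q=B: violating pairs (5,9) — 1 pair.

1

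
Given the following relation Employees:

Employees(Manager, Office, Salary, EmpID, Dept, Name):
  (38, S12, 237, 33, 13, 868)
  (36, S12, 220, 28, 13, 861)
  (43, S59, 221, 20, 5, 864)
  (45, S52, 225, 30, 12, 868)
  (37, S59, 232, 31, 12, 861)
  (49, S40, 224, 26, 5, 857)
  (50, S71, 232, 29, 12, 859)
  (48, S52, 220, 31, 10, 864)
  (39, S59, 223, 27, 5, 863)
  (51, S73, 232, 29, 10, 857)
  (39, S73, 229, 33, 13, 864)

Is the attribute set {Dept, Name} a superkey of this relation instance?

Yes

All 11 rows have distinct {Dept, Name} values, so {Dept, Name} → (all attributes) holds and {Dept, Name} is a superkey.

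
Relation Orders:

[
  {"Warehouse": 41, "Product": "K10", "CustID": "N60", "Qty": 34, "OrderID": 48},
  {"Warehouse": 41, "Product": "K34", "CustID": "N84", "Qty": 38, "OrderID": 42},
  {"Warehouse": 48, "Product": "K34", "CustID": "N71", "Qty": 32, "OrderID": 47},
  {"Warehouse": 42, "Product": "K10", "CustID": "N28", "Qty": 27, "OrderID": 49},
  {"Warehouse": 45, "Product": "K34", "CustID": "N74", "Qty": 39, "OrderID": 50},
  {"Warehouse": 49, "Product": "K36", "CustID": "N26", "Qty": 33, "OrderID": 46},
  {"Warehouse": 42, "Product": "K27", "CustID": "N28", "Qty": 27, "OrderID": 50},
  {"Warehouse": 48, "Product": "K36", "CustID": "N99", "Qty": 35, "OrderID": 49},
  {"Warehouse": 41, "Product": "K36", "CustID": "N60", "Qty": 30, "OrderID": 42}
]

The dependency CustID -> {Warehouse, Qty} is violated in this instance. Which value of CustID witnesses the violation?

N60

CustID=N60: 2 rows → {Warehouse,Qty} takes values {(41, 34), (41, 30)} — violation
CustID=N84: 1 row → {Warehouse,Qty} = (41, 38) ✓
CustID=N71: 1 row → {Warehouse,Qty} = (48, 32) ✓
CustID=N28: 2 rows → {Warehouse,Qty} = (42, 27), (42, 27) ✓
CustID=N74: 1 row → {Warehouse,Qty} = (45, 39) ✓
CustID=N26: 1 row → {Warehouse,Qty} = (49, 33) ✓
CustID=N99: 1 row → {Warehouse,Qty} = (48, 35) ✓
The only CustID value with inconsistent RHS is CustID=N60.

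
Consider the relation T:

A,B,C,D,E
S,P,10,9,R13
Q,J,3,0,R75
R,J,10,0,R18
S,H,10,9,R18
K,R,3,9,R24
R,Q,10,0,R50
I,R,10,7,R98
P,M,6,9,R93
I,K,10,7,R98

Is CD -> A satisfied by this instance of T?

Yes

(C=10, D=9): 2 rows → A = S, S ✓
(C=3, D=0): 1 row → A = Q ✓
(C=10, D=0): 2 rows → A = R, R ✓
(C=3, D=9): 1 row → A = K ✓
(C=10, D=7): 2 rows → A = I, I ✓
(C=6, D=9): 1 row → A = P ✓
Every CD value is associated with a single A value, so CD -> A holds.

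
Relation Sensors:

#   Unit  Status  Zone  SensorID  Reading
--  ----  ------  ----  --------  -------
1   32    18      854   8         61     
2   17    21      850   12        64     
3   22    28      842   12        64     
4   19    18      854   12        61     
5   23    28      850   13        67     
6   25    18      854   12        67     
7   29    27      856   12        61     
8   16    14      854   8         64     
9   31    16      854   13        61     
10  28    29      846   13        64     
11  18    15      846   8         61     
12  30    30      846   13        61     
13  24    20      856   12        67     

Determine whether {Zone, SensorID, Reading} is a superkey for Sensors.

Yes

All 13 rows have distinct {Zone, SensorID, Reading} values, so {Zone, SensorID, Reading} → (all attributes) holds and {Zone, SensorID, Reading} is a superkey.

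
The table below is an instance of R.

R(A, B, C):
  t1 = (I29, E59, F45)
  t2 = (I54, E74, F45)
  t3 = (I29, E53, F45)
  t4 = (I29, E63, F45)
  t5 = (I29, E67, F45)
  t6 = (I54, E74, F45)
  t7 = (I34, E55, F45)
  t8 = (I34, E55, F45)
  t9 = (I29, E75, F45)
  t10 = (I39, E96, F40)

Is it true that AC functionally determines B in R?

(A=I29, C=F45): rows 1, 3, 4, 5, 9 → B takes values {E59, E53, E63, E67, E75} — violation
(A=I54, C=F45): rows 2, 6 → B = E74, E74 ✓
(A=I34, C=F45): rows 7, 8 → B = E55, E55 ✓
(A=I39, C=F40): row 10 → B = E96 ✓
Two rows agree on AC but differ on B, so AC -> B does not hold.

No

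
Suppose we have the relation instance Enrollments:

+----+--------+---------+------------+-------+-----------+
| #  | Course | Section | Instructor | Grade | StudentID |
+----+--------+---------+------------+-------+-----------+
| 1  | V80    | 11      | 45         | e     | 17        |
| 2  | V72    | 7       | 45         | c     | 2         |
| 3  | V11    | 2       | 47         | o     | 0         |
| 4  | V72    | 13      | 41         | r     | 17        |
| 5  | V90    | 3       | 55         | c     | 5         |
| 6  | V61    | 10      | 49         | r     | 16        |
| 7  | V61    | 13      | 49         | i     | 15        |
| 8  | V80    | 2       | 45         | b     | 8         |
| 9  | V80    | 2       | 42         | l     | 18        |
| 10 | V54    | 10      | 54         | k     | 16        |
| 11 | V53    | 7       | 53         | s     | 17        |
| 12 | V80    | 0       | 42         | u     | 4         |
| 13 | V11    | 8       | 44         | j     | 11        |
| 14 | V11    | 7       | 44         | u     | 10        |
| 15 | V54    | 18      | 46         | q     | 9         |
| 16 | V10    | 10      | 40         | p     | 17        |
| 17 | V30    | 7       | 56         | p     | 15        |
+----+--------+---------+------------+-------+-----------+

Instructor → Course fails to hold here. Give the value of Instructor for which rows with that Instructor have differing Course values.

Instructor=45: rows 1, 2, 8 → Course takes values {V80, V72} — violation
Instructor=47: row 3 → Course = V11 ✓
Instructor=41: row 4 → Course = V72 ✓
Instructor=55: row 5 → Course = V90 ✓
Instructor=49: rows 6, 7 → Course = V61, V61 ✓
Instructor=42: rows 9, 12 → Course = V80, V80 ✓
Instructor=54: row 10 → Course = V54 ✓
Instructor=53: row 11 → Course = V53 ✓
Instructor=44: rows 13, 14 → Course = V11, V11 ✓
Instructor=46: row 15 → Course = V54 ✓
Instructor=40: row 16 → Course = V10 ✓
Instructor=56: row 17 → Course = V30 ✓
The only Instructor value with inconsistent Course is Instructor=45.

45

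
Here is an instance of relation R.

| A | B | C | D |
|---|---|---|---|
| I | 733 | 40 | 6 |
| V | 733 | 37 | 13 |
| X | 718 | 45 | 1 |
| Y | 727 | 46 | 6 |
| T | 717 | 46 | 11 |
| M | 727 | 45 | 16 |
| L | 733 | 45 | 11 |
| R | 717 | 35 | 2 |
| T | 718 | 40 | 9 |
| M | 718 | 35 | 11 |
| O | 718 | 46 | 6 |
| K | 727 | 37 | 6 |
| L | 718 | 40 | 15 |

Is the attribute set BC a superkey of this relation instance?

Two distinct rows share (B=718, C=40), so BC does not determine every attribute — not a superkey.

No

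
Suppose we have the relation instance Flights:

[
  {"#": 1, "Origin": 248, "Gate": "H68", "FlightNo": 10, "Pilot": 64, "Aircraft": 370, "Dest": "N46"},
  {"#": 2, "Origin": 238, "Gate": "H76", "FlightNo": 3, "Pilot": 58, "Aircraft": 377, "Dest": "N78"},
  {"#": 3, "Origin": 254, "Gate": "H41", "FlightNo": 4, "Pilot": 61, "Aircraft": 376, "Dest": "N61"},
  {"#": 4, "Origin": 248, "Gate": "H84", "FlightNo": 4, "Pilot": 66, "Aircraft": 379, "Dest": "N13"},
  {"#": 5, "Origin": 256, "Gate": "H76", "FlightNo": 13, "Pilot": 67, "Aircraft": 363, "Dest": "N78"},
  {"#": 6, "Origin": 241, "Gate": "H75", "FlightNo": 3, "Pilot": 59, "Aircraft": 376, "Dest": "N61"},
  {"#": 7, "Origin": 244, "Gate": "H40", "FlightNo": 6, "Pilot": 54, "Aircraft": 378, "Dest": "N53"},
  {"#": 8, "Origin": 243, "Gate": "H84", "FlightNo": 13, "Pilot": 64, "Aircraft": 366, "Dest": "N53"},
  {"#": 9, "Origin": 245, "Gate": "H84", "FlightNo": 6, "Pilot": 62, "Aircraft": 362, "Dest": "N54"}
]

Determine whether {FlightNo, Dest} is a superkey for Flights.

All 9 rows have distinct {FlightNo, Dest} values, so {FlightNo, Dest} → (all attributes) holds and {FlightNo, Dest} is a superkey.

Yes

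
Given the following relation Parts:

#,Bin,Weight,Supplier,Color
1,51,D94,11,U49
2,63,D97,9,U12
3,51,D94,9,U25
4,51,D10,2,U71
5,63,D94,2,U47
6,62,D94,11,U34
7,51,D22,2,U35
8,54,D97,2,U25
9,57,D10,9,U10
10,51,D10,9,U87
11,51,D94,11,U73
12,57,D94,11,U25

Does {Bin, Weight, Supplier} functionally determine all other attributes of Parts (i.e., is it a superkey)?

No

Rows 1 and 11 have the same {Bin, Weight, Supplier} value (Bin=51, Weight=D94, Supplier=11) but are distinct tuples, so {Bin, Weight, Supplier} does not determine every attribute — not a superkey.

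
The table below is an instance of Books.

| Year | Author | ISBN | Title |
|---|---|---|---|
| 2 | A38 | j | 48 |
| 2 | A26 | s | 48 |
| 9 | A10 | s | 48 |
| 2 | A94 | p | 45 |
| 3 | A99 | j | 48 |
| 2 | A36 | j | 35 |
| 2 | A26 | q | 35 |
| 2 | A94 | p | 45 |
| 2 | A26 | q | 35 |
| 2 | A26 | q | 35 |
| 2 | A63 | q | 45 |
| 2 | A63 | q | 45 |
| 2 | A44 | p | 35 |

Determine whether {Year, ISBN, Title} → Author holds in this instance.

Yes

(Year=2, ISBN=j, Title=48): 1 row → Author = A38 ✓
(Year=2, ISBN=s, Title=48): 1 row → Author = A26 ✓
(Year=9, ISBN=s, Title=48): 1 row → Author = A10 ✓
(Year=2, ISBN=p, Title=45): 2 rows → Author = A94, A94 ✓
(Year=3, ISBN=j, Title=48): 1 row → Author = A99 ✓
(Year=2, ISBN=j, Title=35): 1 row → Author = A36 ✓
(Year=2, ISBN=q, Title=35): 3 rows → Author = A26, A26, A26 ✓
(Year=2, ISBN=q, Title=45): 2 rows → Author = A63, A63 ✓
(Year=2, ISBN=p, Title=35): 1 row → Author = A44 ✓
Every {Year, ISBN, Title} value is associated with a single Author value, so {Year, ISBN, Title} → Author holds.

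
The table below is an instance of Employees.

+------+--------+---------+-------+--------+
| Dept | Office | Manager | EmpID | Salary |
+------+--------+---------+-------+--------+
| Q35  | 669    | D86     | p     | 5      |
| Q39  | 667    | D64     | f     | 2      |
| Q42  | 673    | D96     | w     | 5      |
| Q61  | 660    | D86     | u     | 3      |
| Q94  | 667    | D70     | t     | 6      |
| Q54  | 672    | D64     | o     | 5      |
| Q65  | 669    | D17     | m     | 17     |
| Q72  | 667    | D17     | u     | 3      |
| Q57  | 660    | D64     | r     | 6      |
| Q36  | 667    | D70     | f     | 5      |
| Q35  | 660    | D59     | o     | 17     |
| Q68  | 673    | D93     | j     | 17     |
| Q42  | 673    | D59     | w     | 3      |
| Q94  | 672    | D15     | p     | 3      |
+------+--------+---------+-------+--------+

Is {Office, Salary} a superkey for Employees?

All 14 rows have distinct {Office, Salary} values, so {Office, Salary} → (all attributes) holds and {Office, Salary} is a superkey.

Yes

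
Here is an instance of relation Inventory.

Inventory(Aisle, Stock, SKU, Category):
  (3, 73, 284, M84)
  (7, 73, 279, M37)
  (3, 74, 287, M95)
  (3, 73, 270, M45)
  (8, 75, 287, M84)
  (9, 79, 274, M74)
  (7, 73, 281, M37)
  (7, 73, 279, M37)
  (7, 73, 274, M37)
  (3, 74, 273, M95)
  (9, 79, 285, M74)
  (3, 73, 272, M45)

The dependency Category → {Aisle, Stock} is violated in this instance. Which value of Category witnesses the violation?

Category=M84: 2 rows → {Aisle,Stock} takes values {(3, 73), (8, 75)} — violation
Category=M37: 4 rows → {Aisle,Stock} = (7, 73), (7, 73), (7, 73), (7, 73) ✓
Category=M95: 2 rows → {Aisle,Stock} = (3, 74), (3, 74) ✓
Category=M45: 2 rows → {Aisle,Stock} = (3, 73), (3, 73) ✓
Category=M74: 2 rows → {Aisle,Stock} = (9, 79), (9, 79) ✓
The only Category value with inconsistent RHS is Category=M84.

M84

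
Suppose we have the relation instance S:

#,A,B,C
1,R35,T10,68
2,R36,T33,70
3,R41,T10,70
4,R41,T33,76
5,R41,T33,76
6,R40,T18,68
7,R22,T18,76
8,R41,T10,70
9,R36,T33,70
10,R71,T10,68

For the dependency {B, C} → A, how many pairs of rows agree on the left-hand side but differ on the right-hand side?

1

(B=T10, C=68): violating pairs (1,10) — 1 pair.
(B=T33, C=70): all 2 rows agree on A — 0 pairs.
(B=T10, C=70): all 2 rows agree on A — 0 pairs.
(B=T33, C=76): all 2 rows agree on A — 0 pairs.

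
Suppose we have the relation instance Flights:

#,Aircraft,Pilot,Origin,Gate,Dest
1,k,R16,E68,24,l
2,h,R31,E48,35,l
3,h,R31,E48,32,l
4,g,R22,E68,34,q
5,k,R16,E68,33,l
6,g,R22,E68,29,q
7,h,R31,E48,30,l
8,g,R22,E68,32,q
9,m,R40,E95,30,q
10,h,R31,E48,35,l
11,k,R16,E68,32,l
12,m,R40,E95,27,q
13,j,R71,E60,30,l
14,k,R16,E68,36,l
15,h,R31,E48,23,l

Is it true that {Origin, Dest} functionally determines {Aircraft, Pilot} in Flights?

(Origin=E68, Dest=l): rows 1, 5, 11, 14 → {Aircraft,Pilot} = (k, R16), (k, R16), (k, R16), (k, R16) ✓
(Origin=E48, Dest=l): rows 2, 3, 7, 10, 15 → {Aircraft,Pilot} = (h, R31), (h, R31), (h, R31), (h, R31), (h, R31) ✓
(Origin=E68, Dest=q): rows 4, 6, 8 → {Aircraft,Pilot} = (g, R22), (g, R22), (g, R22) ✓
(Origin=E95, Dest=q): rows 9, 12 → {Aircraft,Pilot} = (m, R40), (m, R40) ✓
(Origin=E60, Dest=l): row 13 → {Aircraft,Pilot} = (j, R71) ✓
Every {Origin, Dest} value is associated with a single {Aircraft, Pilot} value, so {Origin, Dest} -> {Aircraft, Pilot} holds.

Yes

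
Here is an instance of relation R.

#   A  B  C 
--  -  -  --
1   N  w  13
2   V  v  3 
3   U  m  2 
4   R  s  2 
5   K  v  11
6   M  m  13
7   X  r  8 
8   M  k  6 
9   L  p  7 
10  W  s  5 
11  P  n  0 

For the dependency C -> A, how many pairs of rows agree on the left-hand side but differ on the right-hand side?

C=13: violating pairs (1,6) — 1 pair.
C=2: violating pairs (3,4) — 1 pair.

2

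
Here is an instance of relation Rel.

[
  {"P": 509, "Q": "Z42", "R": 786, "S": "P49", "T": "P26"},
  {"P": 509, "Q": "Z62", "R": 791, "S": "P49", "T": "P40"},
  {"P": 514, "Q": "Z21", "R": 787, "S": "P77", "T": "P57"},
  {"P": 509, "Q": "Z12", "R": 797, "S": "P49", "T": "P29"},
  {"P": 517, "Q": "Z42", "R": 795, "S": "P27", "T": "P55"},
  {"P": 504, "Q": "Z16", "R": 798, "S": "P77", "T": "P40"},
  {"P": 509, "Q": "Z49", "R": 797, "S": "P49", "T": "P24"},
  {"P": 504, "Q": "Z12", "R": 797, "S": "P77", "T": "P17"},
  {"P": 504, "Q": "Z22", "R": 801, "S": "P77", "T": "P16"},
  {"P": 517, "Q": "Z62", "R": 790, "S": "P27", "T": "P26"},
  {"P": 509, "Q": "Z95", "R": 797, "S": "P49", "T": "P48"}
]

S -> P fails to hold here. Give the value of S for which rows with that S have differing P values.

P77

S=P49: 5 rows → P = 509, 509, 509, 509, 509 ✓
S=P77: 4 rows → P takes values {514, 504} — violation
S=P27: 2 rows → P = 517, 517 ✓
The only S value with inconsistent P is S=P77.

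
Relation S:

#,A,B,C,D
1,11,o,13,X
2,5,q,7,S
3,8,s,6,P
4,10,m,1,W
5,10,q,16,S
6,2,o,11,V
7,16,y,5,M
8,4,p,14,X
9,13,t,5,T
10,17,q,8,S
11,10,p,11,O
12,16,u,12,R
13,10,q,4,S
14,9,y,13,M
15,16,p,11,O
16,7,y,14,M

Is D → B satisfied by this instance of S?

D=X: rows 1, 8 → B takes values {o, p} — violation
D=S: rows 2, 5, 10, 13 → B = q, q, q, q ✓
D=P: row 3 → B = s ✓
D=W: row 4 → B = m ✓
D=V: row 6 → B = o ✓
D=M: rows 7, 14, 16 → B = y, y, y ✓
D=T: row 9 → B = t ✓
D=O: rows 11, 15 → B = p, p ✓
D=R: row 12 → B = u ✓
Two rows agree on D but differ on B, so D → B does not hold.

No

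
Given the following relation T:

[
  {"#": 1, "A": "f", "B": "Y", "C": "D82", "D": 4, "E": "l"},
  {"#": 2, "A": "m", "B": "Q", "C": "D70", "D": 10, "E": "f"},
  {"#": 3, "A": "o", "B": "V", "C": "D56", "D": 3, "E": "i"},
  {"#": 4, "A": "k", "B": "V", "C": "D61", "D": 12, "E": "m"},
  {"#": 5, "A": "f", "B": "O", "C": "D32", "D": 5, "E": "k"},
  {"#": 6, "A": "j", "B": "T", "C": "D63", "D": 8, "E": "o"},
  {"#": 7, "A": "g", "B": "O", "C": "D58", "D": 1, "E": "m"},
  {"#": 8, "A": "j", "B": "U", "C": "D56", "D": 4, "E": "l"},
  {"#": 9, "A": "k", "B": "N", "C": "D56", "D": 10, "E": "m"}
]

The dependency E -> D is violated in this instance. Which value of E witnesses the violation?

E=l: rows 1, 8 → D = 4, 4 ✓
E=f: row 2 → D = 10 ✓
E=i: row 3 → D = 3 ✓
E=m: rows 4, 7, 9 → D takes values {12, 1, 10} — violation
E=k: row 5 → D = 5 ✓
E=o: row 6 → D = 8 ✓
The only E value with inconsistent D is E=m.

m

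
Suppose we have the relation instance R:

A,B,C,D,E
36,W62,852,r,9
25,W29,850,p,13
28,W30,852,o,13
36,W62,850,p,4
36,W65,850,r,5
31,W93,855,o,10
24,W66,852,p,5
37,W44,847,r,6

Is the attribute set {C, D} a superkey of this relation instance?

No

Two distinct rows share (C=850, D=p), so {C, D} does not determine every attribute — not a superkey.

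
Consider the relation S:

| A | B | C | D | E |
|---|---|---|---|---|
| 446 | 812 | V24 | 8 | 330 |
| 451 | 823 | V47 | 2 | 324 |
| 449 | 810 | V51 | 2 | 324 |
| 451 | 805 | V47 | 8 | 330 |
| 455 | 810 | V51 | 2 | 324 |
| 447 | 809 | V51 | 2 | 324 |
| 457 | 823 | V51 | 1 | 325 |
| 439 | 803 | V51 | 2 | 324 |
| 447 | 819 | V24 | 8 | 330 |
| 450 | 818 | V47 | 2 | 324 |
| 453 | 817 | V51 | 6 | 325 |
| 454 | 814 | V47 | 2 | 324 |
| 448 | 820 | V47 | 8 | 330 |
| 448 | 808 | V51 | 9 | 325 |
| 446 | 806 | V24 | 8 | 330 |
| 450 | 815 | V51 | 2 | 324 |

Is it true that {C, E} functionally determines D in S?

(C=V24, E=330): 3 rows → D = 8, 8, 8 ✓
(C=V47, E=324): 3 rows → D = 2, 2, 2 ✓
(C=V51, E=324): 5 rows → D = 2, 2, 2, 2, 2 ✓
(C=V47, E=330): 2 rows → D = 8, 8 ✓
(C=V51, E=325): 3 rows → D takes values {1, 6, 9} — violation
Two rows agree on {C, E} but differ on D, so {C, E} -> D does not hold.

No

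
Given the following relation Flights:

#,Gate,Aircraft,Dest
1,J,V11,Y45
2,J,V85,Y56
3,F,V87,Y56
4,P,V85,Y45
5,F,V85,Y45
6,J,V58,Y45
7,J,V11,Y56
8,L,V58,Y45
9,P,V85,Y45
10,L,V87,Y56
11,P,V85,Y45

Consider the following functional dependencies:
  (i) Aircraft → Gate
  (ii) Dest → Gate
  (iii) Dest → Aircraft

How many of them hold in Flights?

0

(i) Aircraft → Gate: Aircraft=V85: rows 2, 4, 5, 9, 11 → Gate takes values {J, P, F} — violation; Aircraft=V87: rows 3, 10 → Gate takes values {F, L} — violation; Aircraft=V58: rows 6, 8 → Gate takes values {J, L} — violation — fails.
(ii) Dest → Gate: Dest=Y45: rows 1, 4, 5, 6, 8, 9, 11 → Gate takes values {J, P, F, L} — violation; Dest=Y56: rows 2, 3, 7, 10 → Gate takes values {J, F, L} — violation — fails.
(iii) Dest → Aircraft: Dest=Y45: rows 1, 4, 5, 6, 8, 9, 11 → Aircraft takes values {V11, V85, V58} — violation; Dest=Y56: rows 2, 3, 7, 10 → Aircraft takes values {V85, V87, V11} — violation — fails.
None of the 3 dependencies hold.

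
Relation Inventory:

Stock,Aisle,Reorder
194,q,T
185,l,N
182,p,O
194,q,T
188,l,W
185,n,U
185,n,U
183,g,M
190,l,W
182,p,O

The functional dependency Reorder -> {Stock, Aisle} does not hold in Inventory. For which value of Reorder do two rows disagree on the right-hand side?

Reorder=T: 2 rows → {Stock,Aisle} = (194, q), (194, q) ✓
Reorder=N: 1 row → {Stock,Aisle} = (185, l) ✓
Reorder=O: 2 rows → {Stock,Aisle} = (182, p), (182, p) ✓
Reorder=W: 2 rows → {Stock,Aisle} takes values {(188, l), (190, l)} — violation
Reorder=U: 2 rows → {Stock,Aisle} = (185, n), (185, n) ✓
Reorder=M: 1 row → {Stock,Aisle} = (183, g) ✓
The only Reorder value with inconsistent RHS is Reorder=W.

W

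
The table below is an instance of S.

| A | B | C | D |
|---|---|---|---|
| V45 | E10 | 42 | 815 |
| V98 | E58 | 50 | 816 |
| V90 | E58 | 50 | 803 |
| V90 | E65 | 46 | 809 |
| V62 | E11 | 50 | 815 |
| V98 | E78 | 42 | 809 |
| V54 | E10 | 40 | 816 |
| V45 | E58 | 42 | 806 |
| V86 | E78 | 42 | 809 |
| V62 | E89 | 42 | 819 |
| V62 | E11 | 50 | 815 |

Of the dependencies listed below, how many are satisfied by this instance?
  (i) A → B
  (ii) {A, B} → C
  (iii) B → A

(i) A → B: A=V45: 2 rows → B takes values {E10, E58} — violation; A=V98: 2 rows → B takes values {E58, E78} — violation; A=V90: 2 rows → B takes values {E58, E65} — violation; A=V62: 3 rows → B takes values {E11, E89} — violation — fails.
(ii) {A, B} → C: every LHS value maps to a single RHS value — holds.
(iii) B → A: B=E10: 2 rows → A takes values {V45, V54} — violation; B=E58: 3 rows → A takes values {V98, V90, V45} — violation; B=E78: 2 rows → A takes values {V98, V86} — violation — fails.
1 of the 3 dependencies holds.

1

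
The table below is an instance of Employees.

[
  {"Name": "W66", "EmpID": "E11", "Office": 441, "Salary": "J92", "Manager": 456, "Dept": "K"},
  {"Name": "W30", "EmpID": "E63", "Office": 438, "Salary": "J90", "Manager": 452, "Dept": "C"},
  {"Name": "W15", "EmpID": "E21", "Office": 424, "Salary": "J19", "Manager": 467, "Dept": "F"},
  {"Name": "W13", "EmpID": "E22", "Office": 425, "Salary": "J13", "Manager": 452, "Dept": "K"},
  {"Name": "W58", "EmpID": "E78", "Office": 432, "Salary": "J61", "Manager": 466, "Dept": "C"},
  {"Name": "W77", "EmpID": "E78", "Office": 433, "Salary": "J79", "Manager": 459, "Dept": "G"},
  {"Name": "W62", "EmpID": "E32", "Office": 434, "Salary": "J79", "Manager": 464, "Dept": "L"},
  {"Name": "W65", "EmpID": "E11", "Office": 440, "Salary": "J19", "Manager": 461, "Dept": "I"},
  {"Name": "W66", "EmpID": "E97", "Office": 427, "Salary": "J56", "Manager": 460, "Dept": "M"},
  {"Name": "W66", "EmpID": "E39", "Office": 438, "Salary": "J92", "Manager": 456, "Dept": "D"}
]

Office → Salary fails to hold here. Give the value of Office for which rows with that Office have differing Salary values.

Office=441: 1 row → Salary = J92 ✓
Office=438: 2 rows → Salary takes values {J90, J92} — violation
Office=424: 1 row → Salary = J19 ✓
Office=425: 1 row → Salary = J13 ✓
Office=432: 1 row → Salary = J61 ✓
Office=433: 1 row → Salary = J79 ✓
Office=434: 1 row → Salary = J79 ✓
Office=440: 1 row → Salary = J19 ✓
Office=427: 1 row → Salary = J56 ✓
The only Office value with inconsistent Salary is Office=438.

438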